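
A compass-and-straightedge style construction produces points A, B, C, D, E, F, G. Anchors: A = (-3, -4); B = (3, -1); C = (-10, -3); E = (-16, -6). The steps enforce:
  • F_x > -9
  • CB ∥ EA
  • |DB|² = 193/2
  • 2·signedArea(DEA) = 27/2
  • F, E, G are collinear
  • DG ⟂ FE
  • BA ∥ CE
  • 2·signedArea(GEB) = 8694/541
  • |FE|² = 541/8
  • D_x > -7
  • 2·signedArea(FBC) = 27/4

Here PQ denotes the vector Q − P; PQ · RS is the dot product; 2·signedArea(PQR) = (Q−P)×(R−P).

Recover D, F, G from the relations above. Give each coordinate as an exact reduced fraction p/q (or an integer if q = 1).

1. F_x = -33/4  [line 2·x + -13·y + -103/4 = 0 ∩ |FE|² = 541/8]
2. F_y = -13/4  [line 2·x + -13·y + -103/4 = 0 ∩ |FE|² = 541/8]
   → F = (-33/4, -13/4)
3. G_x = -3665/541  [F, E, G are collinear ∩ 2·signedArea(GEB) = 8694/541]
4. G_y = -1475/541  [F, E, G are collinear ∩ 2·signedArea(GEB) = 8694/541]
   → G = (-3665/541, -1475/541)
5. D_x = -13/2  [2·signedArea(DEA) = 27/2 ∩ DG ⟂ FE]
6. D_y = -7/2  [2·signedArea(DEA) = 27/2 ∩ DG ⟂ FE]
   → D = (-13/2, -7/2)

D = (-13/2, -7/2)
F = (-33/4, -13/4)
G = (-3665/541, -1475/541)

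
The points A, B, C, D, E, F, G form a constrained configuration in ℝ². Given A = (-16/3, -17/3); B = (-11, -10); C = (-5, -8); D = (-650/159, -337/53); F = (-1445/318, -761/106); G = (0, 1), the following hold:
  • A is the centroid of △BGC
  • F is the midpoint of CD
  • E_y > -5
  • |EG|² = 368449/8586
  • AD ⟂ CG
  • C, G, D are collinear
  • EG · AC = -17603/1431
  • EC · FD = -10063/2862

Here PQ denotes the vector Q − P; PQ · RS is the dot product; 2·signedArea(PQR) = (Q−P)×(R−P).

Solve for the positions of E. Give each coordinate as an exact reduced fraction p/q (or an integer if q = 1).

1. E_x = -3035/954  [EG · AC = -17603/1431 ∩ EC · FD = -10063/2862]
2. E_y = -501/106  [EG · AC = -17603/1431 ∩ EC · FD = -10063/2862]
   → E = (-3035/954, -501/106)

E = (-3035/954, -501/106)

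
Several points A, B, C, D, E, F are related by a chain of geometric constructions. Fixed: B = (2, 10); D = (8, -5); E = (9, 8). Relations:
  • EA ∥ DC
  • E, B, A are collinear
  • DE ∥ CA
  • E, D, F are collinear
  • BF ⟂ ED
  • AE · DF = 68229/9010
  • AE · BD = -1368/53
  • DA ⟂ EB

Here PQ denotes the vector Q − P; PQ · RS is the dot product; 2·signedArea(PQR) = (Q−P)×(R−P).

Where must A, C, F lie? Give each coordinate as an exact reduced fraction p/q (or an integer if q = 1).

A = (610/53, 386/53)
C = (557/53, -303/53)
F = (1549/170, 1607/170)

1. A_x = 610/53  [E, B, A are collinear ∩ DA ⟂ EB]
2. A_y = 386/53  [E, B, A are collinear ∩ DA ⟂ EB]
   → A = (610/53, 386/53)
3. C_x = 557/53  [DE ∥ CA ∩ EA ∥ DC]
4. C_y = -303/53  [DE ∥ CA ∩ EA ∥ DC]
   → C = (557/53, -303/53)
5. F_x = 1549/170  [E, D, F are collinear ∩ BF ⟂ ED]
6. F_y = 1607/170  [E, D, F are collinear ∩ BF ⟂ ED]
   → F = (1549/170, 1607/170)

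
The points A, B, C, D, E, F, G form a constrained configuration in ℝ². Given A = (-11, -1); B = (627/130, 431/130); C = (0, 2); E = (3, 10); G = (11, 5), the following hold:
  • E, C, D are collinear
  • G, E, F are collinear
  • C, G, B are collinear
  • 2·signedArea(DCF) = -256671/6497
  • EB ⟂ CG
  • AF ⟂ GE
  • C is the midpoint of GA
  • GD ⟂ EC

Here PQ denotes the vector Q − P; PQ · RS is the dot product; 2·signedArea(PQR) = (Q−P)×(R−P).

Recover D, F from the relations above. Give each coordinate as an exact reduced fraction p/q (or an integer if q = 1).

D = (171/73, 602/73)
F = (-189/89, 1175/89)

1. D_x = 171/73  [E, C, D are collinear ∩ GD ⟂ EC]
2. D_y = 602/73  [E, C, D are collinear ∩ GD ⟂ EC]
   → D = (171/73, 602/73)
3. F_x = -189/89  [G, E, F are collinear ∩ AF ⟂ GE]
4. F_y = 1175/89  [G, E, F are collinear ∩ AF ⟂ GE]
   → F = (-189/89, 1175/89)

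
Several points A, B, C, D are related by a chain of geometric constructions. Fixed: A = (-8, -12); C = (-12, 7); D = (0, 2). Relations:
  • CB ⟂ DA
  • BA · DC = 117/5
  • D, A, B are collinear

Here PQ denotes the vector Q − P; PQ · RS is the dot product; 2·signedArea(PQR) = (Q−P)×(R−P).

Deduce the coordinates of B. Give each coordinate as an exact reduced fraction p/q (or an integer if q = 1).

B = (-4/5, 3/5)

1. B_x = -4/5  [D, A, B are collinear ∩ CB ⟂ DA]
2. B_y = 3/5  [D, A, B are collinear ∩ CB ⟂ DA]
   → B = (-4/5, 3/5)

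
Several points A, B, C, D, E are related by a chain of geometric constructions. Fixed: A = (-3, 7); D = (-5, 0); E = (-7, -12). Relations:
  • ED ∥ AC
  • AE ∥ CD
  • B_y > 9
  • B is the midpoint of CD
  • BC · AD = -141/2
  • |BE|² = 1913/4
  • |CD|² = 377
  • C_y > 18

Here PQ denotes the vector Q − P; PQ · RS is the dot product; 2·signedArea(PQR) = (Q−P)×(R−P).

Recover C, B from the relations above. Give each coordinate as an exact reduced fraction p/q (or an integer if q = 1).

B = (-3, 19/2)
C = (-1, 19)

1. C_x = -1  [AE ∥ CD ∩ ED ∥ AC]
2. C_y = 19  [AE ∥ CD ∩ ED ∥ AC]
   → C = (-1, 19)
3. B_x = -3  [B is the midpoint of CD]
4. B_y = 19/2  [B is the midpoint of CD]
   → B = (-3, 19/2)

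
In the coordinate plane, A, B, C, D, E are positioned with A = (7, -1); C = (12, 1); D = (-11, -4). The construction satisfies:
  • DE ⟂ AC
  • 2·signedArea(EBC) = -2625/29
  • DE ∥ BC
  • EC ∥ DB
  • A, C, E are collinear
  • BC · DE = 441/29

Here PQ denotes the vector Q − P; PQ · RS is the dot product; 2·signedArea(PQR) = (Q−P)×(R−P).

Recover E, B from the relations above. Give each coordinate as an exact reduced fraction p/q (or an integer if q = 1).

B = (306/29, 134/29)
E = (-277/29, -221/29)

1. E_x = -277/29  [A, C, E are collinear ∩ DE ⟂ AC]
2. E_y = -221/29  [A, C, E are collinear ∩ DE ⟂ AC]
   → E = (-277/29, -221/29)
3. B_x = 306/29  [DE ∥ BC ∩ EC ∥ DB]
4. B_y = 134/29  [DE ∥ BC ∩ EC ∥ DB]
   → B = (306/29, 134/29)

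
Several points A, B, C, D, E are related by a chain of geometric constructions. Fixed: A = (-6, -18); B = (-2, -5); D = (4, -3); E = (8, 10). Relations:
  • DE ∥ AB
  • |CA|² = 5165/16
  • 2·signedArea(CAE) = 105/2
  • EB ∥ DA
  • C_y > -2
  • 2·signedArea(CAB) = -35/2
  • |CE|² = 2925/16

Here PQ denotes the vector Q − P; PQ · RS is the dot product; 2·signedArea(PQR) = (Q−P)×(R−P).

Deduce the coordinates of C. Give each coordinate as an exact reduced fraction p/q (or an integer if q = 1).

C = (1/2, -5/4)

1. C_x = 1/2  [2·signedArea(CAB) = -35/2 ∩ 2·signedArea(CAE) = 105/2]
2. C_y = -5/4  [2·signedArea(CAB) = -35/2 ∩ 2·signedArea(CAE) = 105/2]
   → C = (1/2, -5/4)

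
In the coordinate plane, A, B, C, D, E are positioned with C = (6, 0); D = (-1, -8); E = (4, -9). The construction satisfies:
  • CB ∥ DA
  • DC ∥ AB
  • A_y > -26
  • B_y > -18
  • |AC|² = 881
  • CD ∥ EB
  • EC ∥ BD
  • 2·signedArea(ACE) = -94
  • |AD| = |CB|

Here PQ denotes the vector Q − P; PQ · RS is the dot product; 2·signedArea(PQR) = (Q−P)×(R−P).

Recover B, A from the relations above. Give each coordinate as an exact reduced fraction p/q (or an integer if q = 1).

1. B_x = -3  [EC ∥ BD ∩ CD ∥ EB]
2. B_y = -17  [EC ∥ BD ∩ CD ∥ EB]
   → B = (-3, -17)
3. A_x = -10  [DC ∥ AB ∩ CB ∥ DA]
4. A_y = -25  [DC ∥ AB ∩ CB ∥ DA]
   → A = (-10, -25)

A = (-10, -25)
B = (-3, -17)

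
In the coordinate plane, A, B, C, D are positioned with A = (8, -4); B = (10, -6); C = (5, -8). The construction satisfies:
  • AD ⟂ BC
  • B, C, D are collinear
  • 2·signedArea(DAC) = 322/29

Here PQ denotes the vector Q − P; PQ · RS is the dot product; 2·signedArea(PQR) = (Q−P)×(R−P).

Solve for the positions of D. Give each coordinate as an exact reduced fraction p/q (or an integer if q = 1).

D = (260/29, -186/29)

1. D_x = 260/29  [B, C, D are collinear ∩ AD ⟂ BC]
2. D_y = -186/29  [B, C, D are collinear ∩ AD ⟂ BC]
   → D = (260/29, -186/29)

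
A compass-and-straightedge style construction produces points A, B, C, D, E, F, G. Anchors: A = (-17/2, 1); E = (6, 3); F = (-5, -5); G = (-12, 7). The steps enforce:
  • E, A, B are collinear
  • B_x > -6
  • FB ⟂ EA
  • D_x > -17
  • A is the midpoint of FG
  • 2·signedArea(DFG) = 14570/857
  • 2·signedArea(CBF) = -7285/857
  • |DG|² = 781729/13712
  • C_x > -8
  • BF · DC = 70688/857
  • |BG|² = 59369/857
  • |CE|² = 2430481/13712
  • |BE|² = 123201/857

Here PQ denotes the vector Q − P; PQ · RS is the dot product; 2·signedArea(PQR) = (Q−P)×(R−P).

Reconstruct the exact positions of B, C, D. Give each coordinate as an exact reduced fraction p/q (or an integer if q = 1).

B = (-5037/857, 1167/857)
C = (-24643/3428, 1012/857)
D = (-57629/3428, 10986/857)

1. B_x = -5037/857  [E, A, B are collinear ∩ FB ⟂ EA]
2. B_y = 1167/857  [E, A, B are collinear ∩ FB ⟂ EA]
   → B = (-5037/857, 1167/857)
3. C_x = -24643/3428  [line 5452/857·x + 752/857·y + 38305/857 = 0 ∩ |CE|² = 2430481/13712]
4. C_y = 1012/857  [line 5452/857·x + 752/857·y + 38305/857 = 0 ∩ |CE|² = 2430481/13712]
   → C = (-24643/3428, 1012/857)
5. D_x = -57629/3428  [2·signedArea(DFG) = 14570/857 ∩ BF · DC = 70688/857]
6. D_y = 10986/857  [2·signedArea(DFG) = 14570/857 ∩ BF · DC = 70688/857]
   → D = (-57629/3428, 10986/857)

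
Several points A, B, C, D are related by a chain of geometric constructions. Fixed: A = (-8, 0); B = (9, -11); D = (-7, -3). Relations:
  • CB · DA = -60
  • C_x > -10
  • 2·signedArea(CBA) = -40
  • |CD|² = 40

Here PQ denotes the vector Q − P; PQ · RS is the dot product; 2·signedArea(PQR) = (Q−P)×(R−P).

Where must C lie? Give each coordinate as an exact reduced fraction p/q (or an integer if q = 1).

1. C_x = -9  [CB · DA = -60 ∩ 2·signedArea(CBA) = -40]
2. C_y = 3  [CB · DA = -60 ∩ 2·signedArea(CBA) = -40]
   → C = (-9, 3)

C = (-9, 3)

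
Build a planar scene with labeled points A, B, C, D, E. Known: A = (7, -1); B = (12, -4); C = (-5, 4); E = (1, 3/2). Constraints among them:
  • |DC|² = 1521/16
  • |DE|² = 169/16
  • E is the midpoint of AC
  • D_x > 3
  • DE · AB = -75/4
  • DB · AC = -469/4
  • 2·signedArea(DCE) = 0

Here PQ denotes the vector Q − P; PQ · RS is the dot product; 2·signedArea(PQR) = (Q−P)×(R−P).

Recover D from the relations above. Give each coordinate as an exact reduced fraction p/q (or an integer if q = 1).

1. D_x = 4  [2·signedArea(DCE) = 0 ∩ DB · AC = -469/4]
2. D_y = 1/4  [2·signedArea(DCE) = 0 ∩ DB · AC = -469/4]
   → D = (4, 1/4)

D = (4, 1/4)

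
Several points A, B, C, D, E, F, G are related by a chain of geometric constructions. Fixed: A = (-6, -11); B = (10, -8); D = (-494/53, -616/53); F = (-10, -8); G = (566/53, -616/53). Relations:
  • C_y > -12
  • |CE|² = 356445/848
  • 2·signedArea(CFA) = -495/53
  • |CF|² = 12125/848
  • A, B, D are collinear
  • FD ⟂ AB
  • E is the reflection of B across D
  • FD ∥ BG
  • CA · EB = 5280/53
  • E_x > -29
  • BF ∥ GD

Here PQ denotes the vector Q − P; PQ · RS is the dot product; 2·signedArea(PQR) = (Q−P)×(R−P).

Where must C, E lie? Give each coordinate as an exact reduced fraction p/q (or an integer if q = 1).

C = (-450/53, -2431/212)
E = (-1518/53, -808/53)

1. E_x = -1518/53  [E is the reflection of B across D]
2. E_y = -808/53  [E is the reflection of B across D]
   → E = (-1518/53, -808/53)
3. C_x = -450/53  [2·signedArea(CFA) = -495/53 ∩ CA · EB = 5280/53]
4. C_y = -2431/212  [2·signedArea(CFA) = -495/53 ∩ CA · EB = 5280/53]
   → C = (-450/53, -2431/212)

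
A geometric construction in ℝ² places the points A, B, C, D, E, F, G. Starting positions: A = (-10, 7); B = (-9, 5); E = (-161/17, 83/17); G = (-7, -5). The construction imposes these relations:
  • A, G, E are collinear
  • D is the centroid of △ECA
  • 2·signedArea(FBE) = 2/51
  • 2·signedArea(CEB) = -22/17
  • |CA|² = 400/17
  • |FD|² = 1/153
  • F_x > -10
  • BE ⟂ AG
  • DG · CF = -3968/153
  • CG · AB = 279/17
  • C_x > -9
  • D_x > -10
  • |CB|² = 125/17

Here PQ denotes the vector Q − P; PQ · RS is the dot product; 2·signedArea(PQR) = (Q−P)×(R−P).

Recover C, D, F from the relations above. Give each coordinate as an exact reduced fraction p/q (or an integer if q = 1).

C = (-150/17, 39/17)
D = (-481/51, 241/51)
F = (-482/51, 245/51)

1. C_x = -150/17  [2·signedArea(CEB) = -22/17 ∩ CG · AB = 279/17]
2. C_y = 39/17  [2·signedArea(CEB) = -22/17 ∩ CG · AB = 279/17]
   → C = (-150/17, 39/17)
3. D_x = -481/51  [D is the centroid of △ECA]
4. D_y = 241/51  [D is the centroid of △ECA]
   → D = (-481/51, 241/51)
5. F_x = -482/51  [line 2/17·x + -8/17·y + 172/51 = 0 ∩ |FD|² = 1/153]
6. F_y = 245/51  [line 2/17·x + -8/17·y + 172/51 = 0 ∩ |FD|² = 1/153]
   → F = (-482/51, 245/51)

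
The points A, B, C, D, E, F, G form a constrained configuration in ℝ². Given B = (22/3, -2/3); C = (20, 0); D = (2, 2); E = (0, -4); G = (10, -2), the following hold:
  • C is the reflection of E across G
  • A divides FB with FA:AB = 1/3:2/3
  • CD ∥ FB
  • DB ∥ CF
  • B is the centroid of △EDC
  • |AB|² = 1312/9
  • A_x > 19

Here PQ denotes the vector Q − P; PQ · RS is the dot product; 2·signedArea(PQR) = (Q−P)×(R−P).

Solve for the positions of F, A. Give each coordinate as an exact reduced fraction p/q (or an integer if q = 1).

A = (58/3, -2)
F = (76/3, -8/3)

1. F_x = 76/3  [CD ∥ FB ∩ DB ∥ CF]
2. F_y = -8/3  [CD ∥ FB ∩ DB ∥ CF]
   → F = (76/3, -8/3)
3. A_x = 58/3  [A divides FB with FA:AB = 1/3:2/3]
4. A_y = -2  [A divides FB with FA:AB = 1/3:2/3]
   → A = (58/3, -2)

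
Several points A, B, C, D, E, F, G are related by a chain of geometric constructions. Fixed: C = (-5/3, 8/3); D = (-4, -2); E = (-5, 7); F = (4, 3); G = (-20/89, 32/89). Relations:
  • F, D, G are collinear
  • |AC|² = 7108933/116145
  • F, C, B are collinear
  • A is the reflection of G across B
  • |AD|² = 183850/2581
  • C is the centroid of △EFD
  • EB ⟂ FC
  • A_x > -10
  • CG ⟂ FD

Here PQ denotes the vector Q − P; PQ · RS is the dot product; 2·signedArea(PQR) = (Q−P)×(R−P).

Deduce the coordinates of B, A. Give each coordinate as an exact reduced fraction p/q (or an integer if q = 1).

1. B_x = -1373/290  [F, C, B are collinear ∩ EB ⟂ FC]
2. B_y = 721/290  [F, C, B are collinear ∩ EB ⟂ FC]
   → B = (-1373/290, 721/290)
3. A_x = -119297/12905  [A is the reflection of G across B]
4. A_y = 59529/12905  [A is the reflection of G across B]
   → A = (-119297/12905, 59529/12905)

A = (-119297/12905, 59529/12905)
B = (-1373/290, 721/290)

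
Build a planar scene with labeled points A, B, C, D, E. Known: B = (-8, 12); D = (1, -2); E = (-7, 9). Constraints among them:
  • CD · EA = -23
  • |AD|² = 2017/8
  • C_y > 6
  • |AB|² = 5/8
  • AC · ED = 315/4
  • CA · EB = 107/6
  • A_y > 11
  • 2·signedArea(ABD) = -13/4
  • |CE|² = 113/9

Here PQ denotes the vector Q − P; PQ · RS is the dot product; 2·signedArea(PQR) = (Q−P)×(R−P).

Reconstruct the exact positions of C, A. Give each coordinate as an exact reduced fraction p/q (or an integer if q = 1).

1. A_x = -31/4  [line 14·x + 9·y + 29/4 = 0 ∩ |AD|² = 2017/8]
2. A_y = 45/4  [line 14·x + 9·y + 29/4 = 0 ∩ |AD|² = 2017/8]
   → A = (-31/4, 45/4)
3. C_x = -14/3  [CD · EA = -23 ∩ AC · ED = 315/4]
4. C_y = 19/3  [CD · EA = -23 ∩ AC · ED = 315/4]
   → C = (-14/3, 19/3)

A = (-31/4, 45/4)
C = (-14/3, 19/3)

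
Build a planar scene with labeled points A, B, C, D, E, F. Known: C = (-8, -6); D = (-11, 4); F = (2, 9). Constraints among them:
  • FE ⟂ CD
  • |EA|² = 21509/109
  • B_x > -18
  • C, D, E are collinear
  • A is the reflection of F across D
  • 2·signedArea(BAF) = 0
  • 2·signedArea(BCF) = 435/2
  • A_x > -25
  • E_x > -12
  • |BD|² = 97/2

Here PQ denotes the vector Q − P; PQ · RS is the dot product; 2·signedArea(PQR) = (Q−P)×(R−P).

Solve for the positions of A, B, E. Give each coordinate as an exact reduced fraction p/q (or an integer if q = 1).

1. A_x = -24  [A is the reflection of F across D]
2. A_y = -1  [A is the reflection of F across D]
   → A = (-24, -1)
3. B_x = -35/2  [2·signedArea(BAF) = 0 ∩ 2·signedArea(BCF) = 435/2]
4. B_y = 3/2  [2·signedArea(BAF) = 0 ∩ 2·signedArea(BCF) = 435/2]
   → B = (-35/2, 3/2)
5. E_x = -1232/109  [C, D, E are collinear ∩ FE ⟂ CD]
6. E_y = 546/109  [C, D, E are collinear ∩ FE ⟂ CD]
   → E = (-1232/109, 546/109)

A = (-24, -1)
B = (-35/2, 3/2)
E = (-1232/109, 546/109)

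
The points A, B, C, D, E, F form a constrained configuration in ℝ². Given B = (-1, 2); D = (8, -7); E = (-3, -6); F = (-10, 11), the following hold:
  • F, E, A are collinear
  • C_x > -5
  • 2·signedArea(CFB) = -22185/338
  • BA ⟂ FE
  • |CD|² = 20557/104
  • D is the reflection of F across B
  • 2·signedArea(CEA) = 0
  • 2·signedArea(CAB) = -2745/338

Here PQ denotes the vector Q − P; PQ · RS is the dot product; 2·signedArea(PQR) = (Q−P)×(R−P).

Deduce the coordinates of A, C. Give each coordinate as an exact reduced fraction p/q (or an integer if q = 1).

A = (-934/169, 23/169)
C = (-3309/676, -945/676)

1. A_x = -934/169  [F, E, A are collinear ∩ BA ⟂ FE]
2. A_y = 23/169  [F, E, A are collinear ∩ BA ⟂ FE]
   → A = (-934/169, 23/169)
3. C_x = -3309/676  [2·signedArea(CEA) = 0 ∩ 2·signedArea(CAB) = -2745/338]
4. C_y = -945/676  [2·signedArea(CEA) = 0 ∩ 2·signedArea(CAB) = -2745/338]
   → C = (-3309/676, -945/676)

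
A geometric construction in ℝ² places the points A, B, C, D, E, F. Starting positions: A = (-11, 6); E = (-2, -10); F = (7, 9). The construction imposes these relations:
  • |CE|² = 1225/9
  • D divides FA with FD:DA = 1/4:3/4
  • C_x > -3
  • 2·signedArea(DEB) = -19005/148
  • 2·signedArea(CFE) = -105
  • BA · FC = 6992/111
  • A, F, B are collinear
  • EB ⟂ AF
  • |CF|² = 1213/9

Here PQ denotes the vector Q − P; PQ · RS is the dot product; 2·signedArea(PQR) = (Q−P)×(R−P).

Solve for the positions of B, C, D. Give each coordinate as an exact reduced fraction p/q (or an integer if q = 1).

1. B_x = -179/37  [A, F, B are collinear ∩ EB ⟂ AF]
2. B_y = 260/37  [A, F, B are collinear ∩ EB ⟂ AF]
   → B = (-179/37, 260/37)
3. C_x = -2  [2·signedArea(CFE) = -105 ∩ BA · FC = 6992/111]
4. C_y = 5/3  [2·signedArea(CFE) = -105 ∩ BA · FC = 6992/111]
   → C = (-2, 5/3)
5. D_x = 5/2  [D divides FA with FD:DA = 1/4:3/4]
6. D_y = 33/4  [D divides FA with FD:DA = 1/4:3/4]
   → D = (5/2, 33/4)

B = (-179/37, 260/37)
C = (-2, 5/3)
D = (5/2, 33/4)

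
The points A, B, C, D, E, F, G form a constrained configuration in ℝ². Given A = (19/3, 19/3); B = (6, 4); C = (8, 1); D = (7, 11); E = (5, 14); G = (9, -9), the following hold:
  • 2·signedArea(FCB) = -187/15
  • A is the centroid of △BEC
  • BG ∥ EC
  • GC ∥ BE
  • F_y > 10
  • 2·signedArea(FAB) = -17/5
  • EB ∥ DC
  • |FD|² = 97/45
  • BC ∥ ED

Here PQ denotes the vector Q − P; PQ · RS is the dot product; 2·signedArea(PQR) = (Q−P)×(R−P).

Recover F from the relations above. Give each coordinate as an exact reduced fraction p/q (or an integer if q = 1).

F = (83/15, 164/15)

1. F_x = 83/15  [2·signedArea(FCB) = -187/15 ∩ 2·signedArea(FAB) = -17/5]
2. F_y = 164/15  [2·signedArea(FCB) = -187/15 ∩ 2·signedArea(FAB) = -17/5]
   → F = (83/15, 164/15)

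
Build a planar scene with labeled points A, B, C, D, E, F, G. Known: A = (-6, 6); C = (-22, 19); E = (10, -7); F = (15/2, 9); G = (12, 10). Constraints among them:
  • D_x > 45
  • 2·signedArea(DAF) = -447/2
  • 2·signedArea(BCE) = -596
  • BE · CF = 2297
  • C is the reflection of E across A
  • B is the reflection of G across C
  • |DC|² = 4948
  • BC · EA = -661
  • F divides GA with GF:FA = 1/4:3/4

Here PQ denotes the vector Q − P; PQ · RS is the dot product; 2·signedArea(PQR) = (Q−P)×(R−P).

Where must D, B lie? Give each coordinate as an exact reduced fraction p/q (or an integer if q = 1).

B = (-56, 28)
D = (46, 1)

1. D_x = 46  [line -3·x + 27/2·y + 249/2 = 0 ∩ |DC|² = 4948]
2. D_y = 1  [line -3·x + 27/2·y + 249/2 = 0 ∩ |DC|² = 4948]
   → D = (46, 1)
3. B_x = -56  [B is the reflection of G across C]
4. B_y = 28  [B is the reflection of G across C]
   → B = (-56, 28)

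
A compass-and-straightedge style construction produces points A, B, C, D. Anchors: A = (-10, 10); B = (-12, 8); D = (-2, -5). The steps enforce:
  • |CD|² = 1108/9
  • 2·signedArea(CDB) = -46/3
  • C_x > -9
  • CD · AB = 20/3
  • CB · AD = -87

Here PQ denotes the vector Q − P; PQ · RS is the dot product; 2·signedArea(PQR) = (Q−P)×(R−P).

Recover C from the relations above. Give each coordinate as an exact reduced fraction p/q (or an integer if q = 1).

C = (-8, 13/3)

1. C_x = -8  [2·signedArea(CDB) = -46/3 ∩ CB · AD = -87]
2. C_y = 13/3  [2·signedArea(CDB) = -46/3 ∩ CB · AD = -87]
   → C = (-8, 13/3)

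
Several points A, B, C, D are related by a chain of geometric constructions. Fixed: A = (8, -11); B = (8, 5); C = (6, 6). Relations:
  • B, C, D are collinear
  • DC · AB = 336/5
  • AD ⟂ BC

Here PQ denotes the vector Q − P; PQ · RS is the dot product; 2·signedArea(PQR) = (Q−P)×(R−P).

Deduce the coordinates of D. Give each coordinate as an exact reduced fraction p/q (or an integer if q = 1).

D = (72/5, 9/5)

1. D_x = 72/5  [B, C, D are collinear ∩ AD ⟂ BC]
2. D_y = 9/5  [B, C, D are collinear ∩ AD ⟂ BC]
   → D = (72/5, 9/5)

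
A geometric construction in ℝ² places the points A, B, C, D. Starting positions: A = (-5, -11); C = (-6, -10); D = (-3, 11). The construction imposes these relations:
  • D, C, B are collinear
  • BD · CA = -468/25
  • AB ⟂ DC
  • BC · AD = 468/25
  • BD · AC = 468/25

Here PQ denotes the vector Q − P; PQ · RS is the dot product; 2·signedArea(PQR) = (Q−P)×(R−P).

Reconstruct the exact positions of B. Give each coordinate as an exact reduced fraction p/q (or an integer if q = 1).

1. B_x = -153/25  [D, C, B are collinear ∩ AB ⟂ DC]
2. B_y = -271/25  [D, C, B are collinear ∩ AB ⟂ DC]
   → B = (-153/25, -271/25)

B = (-153/25, -271/25)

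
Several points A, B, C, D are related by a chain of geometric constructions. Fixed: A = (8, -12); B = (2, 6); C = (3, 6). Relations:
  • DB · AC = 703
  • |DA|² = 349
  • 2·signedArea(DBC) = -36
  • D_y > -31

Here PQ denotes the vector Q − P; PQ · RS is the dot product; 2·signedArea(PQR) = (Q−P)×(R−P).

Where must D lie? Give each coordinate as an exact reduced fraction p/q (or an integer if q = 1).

1. D_x = 13  [2·signedArea(DBC) = -36 ∩ DB · AC = 703]
2. D_y = -30  [2·signedArea(DBC) = -36 ∩ DB · AC = 703]
   → D = (13, -30)

D = (13, -30)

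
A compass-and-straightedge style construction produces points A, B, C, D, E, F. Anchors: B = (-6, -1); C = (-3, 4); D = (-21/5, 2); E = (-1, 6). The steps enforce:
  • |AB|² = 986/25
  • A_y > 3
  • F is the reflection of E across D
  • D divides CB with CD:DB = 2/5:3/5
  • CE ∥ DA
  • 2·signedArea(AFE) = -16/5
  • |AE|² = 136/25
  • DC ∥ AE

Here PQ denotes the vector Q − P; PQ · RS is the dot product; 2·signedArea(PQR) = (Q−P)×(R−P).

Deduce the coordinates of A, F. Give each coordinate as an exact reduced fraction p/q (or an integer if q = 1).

1. A_x = -11/5  [DC ∥ AE ∩ CE ∥ DA]
2. A_y = 4  [DC ∥ AE ∩ CE ∥ DA]
   → A = (-11/5, 4)
3. F_x = -37/5  [F is the reflection of E across D]
4. F_y = -2  [F is the reflection of E across D]
   → F = (-37/5, -2)

A = (-11/5, 4)
F = (-37/5, -2)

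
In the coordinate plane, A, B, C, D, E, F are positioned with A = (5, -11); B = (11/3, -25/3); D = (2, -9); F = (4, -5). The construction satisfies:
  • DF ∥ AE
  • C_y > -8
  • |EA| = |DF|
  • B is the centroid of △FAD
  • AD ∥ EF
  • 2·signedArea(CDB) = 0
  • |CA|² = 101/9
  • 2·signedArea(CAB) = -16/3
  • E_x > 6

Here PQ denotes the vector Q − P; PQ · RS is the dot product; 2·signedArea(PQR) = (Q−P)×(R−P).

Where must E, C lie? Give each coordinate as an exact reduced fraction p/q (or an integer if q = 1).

1. E_x = 7  [AD ∥ EF ∩ DF ∥ AE]
2. E_y = -7  [AD ∥ EF ∩ DF ∥ AE]
   → E = (7, -7)
3. C_x = 16/3  [2·signedArea(CDB) = 0 ∩ 2·signedArea(CAB) = -16/3]
4. C_y = -23/3  [2·signedArea(CDB) = 0 ∩ 2·signedArea(CAB) = -16/3]
   → C = (16/3, -23/3)

C = (16/3, -23/3)
E = (7, -7)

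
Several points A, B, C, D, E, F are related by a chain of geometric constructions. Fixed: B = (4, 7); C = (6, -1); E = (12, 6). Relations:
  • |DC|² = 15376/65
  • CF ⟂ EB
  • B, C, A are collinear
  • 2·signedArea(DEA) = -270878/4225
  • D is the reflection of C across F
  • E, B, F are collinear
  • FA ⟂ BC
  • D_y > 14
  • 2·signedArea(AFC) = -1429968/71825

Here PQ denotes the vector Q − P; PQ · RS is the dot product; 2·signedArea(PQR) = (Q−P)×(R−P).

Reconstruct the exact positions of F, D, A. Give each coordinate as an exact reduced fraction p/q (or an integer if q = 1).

A = (4708/1105, 6583/1105)
D = (514/65, 927/65)
F = (452/65, 431/65)

1. F_x = 452/65  [E, B, F are collinear ∩ CF ⟂ EB]
2. F_y = 431/65  [E, B, F are collinear ∩ CF ⟂ EB]
   → F = (452/65, 431/65)
3. D_x = 514/65  [D is the reflection of C across F]
4. D_y = 927/65  [D is the reflection of C across F]
   → D = (514/65, 927/65)
5. A_x = 4708/1105  [B, C, A are collinear ∩ FA ⟂ BC]
6. A_y = 6583/1105  [B, C, A are collinear ∩ FA ⟂ BC]
   → A = (4708/1105, 6583/1105)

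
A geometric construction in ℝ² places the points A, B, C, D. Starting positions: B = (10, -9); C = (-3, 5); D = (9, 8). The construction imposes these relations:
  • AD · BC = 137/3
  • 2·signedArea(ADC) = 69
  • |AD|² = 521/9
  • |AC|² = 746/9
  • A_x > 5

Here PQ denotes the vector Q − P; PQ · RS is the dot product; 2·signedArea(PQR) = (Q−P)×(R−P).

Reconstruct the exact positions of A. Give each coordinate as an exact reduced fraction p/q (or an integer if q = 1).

1. A_x = 16/3  [AD · BC = 137/3 ∩ 2·signedArea(ADC) = 69]
2. A_y = 4/3  [AD · BC = 137/3 ∩ 2·signedArea(ADC) = 69]
   → A = (16/3, 4/3)

A = (16/3, 4/3)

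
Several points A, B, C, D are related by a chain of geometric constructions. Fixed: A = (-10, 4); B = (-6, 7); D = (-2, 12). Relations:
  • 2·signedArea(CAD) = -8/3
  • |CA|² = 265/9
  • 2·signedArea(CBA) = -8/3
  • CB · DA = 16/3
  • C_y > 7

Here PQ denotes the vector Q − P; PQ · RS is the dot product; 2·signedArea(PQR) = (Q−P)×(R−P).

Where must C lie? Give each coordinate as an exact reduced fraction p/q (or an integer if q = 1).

1. C_x = -6  [2·signedArea(CAD) = -8/3 ∩ CB · DA = 16/3]
2. C_y = 23/3  [2·signedArea(CAD) = -8/3 ∩ CB · DA = 16/3]
   → C = (-6, 23/3)

C = (-6, 23/3)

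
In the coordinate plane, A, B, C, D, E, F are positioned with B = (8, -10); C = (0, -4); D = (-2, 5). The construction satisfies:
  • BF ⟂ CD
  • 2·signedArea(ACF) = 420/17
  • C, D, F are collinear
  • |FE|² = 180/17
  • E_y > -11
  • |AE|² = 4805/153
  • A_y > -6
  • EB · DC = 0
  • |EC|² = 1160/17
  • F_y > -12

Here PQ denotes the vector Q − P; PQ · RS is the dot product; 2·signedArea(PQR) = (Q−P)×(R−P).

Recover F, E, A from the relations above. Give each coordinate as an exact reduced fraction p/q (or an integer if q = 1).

1. F_x = 28/17  [C, D, F are collinear ∩ BF ⟂ CD]
2. F_y = -194/17  [C, D, F are collinear ∩ BF ⟂ CD]
   → F = (28/17, -194/17)
3. E_x = 82/17  [line -2·x + 9·y + 106 = 0 ∩ |EC|² = 1160/17]
4. E_y = -182/17  [line -2·x + 9·y + 106 = 0 ∩ |EC|² = 1160/17]
   → E = (82/17, -182/17)
5. A_x = 184/51  [line 126/17·x + 28/17·y + -308/17 = 0 ∩ |AE|² = 4805/153]
6. A_y = -89/17  [line 126/17·x + 28/17·y + -308/17 = 0 ∩ |AE|² = 4805/153]
   → A = (184/51, -89/17)

A = (184/51, -89/17)
E = (82/17, -182/17)
F = (28/17, -194/17)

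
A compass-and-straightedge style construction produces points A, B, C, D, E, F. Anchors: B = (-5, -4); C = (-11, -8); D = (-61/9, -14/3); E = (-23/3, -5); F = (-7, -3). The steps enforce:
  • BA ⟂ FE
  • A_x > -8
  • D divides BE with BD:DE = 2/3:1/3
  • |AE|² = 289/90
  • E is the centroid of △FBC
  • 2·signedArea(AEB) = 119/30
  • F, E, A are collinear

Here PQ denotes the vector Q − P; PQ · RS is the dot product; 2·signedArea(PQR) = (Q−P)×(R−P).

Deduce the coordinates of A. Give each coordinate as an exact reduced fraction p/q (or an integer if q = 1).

1. A_x = -71/10  [F, E, A are collinear ∩ BA ⟂ FE]
2. A_y = -33/10  [F, E, A are collinear ∩ BA ⟂ FE]
   → A = (-71/10, -33/10)

A = (-71/10, -33/10)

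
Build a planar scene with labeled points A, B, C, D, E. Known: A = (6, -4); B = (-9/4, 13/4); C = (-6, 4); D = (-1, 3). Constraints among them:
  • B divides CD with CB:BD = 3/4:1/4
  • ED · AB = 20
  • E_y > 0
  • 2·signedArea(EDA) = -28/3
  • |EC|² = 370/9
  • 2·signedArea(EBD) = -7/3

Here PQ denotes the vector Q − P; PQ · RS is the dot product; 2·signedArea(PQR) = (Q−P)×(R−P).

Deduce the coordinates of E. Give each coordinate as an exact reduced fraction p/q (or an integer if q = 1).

E = (-1/3, 1)

1. E_x = -1/3  [2·signedArea(EDA) = -28/3 ∩ ED · AB = 20]
2. E_y = 1  [2·signedArea(EDA) = -28/3 ∩ ED · AB = 20]
   → E = (-1/3, 1)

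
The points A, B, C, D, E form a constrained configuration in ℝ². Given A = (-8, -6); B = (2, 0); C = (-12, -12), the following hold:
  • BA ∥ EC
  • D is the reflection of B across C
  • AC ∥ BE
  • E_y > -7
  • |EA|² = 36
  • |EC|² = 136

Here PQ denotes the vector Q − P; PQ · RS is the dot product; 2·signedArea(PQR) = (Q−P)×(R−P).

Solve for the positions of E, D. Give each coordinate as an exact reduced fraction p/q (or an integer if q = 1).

D = (-26, -24)
E = (-2, -6)

1. E_x = -2  [BA ∥ EC ∩ AC ∥ BE]
2. E_y = -6  [BA ∥ EC ∩ AC ∥ BE]
   → E = (-2, -6)
3. D_x = -26  [D is the reflection of B across C]
4. D_y = -24  [D is the reflection of B across C]
   → D = (-26, -24)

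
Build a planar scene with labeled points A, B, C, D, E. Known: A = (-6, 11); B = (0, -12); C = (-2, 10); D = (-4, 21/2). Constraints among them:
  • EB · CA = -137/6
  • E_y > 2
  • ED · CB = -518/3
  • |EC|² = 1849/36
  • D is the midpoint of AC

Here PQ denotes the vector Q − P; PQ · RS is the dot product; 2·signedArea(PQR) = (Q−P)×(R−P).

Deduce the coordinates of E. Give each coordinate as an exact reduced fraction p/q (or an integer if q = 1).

E = (-2, 17/6)

1. E_x = -2  [ED · CB = -518/3 ∩ EB · CA = -137/6]
2. E_y = 17/6  [ED · CB = -518/3 ∩ EB · CA = -137/6]
   → E = (-2, 17/6)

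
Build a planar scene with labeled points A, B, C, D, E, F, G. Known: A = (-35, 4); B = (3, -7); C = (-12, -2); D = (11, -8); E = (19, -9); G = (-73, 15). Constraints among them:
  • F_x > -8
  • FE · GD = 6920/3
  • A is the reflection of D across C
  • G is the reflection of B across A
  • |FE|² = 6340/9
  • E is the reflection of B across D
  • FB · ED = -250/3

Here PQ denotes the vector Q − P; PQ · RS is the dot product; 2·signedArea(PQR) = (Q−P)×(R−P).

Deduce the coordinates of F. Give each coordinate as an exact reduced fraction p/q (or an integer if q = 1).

F = (-7, -11/3)

1. F_x = -7  [FE · GD = 6920/3 ∩ FB · ED = -250/3]
2. F_y = -11/3  [FE · GD = 6920/3 ∩ FB · ED = -250/3]
   → F = (-7, -11/3)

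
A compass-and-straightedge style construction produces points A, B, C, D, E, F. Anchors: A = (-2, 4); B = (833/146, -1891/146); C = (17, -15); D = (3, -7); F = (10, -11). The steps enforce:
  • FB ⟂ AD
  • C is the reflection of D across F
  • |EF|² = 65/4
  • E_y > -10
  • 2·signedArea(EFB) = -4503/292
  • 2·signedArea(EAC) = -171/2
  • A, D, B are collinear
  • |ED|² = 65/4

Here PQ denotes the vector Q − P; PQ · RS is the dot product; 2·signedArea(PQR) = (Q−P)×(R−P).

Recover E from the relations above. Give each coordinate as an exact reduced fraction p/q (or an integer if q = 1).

E = (13/2, -9)

1. E_x = 13/2  [2·signedArea(EFB) = -4503/292 ∩ 2·signedArea(EAC) = -171/2]
2. E_y = -9  [2·signedArea(EFB) = -4503/292 ∩ 2·signedArea(EAC) = -171/2]
   → E = (13/2, -9)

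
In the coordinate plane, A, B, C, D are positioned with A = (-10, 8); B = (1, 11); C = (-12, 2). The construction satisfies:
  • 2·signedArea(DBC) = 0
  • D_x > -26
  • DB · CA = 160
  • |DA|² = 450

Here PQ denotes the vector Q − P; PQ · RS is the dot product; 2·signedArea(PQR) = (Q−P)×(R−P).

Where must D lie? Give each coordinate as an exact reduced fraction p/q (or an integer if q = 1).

1. D_x = -25  [2·signedArea(DBC) = 0 ∩ DB · CA = 160]
2. D_y = -7  [2·signedArea(DBC) = 0 ∩ DB · CA = 160]
   → D = (-25, -7)

D = (-25, -7)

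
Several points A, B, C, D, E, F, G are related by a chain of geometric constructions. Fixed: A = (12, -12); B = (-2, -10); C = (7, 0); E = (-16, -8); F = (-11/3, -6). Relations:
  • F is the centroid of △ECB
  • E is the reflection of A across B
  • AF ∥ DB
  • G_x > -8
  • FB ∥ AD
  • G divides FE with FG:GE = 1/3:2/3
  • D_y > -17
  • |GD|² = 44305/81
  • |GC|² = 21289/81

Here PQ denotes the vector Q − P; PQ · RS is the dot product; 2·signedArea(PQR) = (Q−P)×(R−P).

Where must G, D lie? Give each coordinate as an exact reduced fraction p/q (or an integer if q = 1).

D = (41/3, -16)
G = (-70/9, -20/3)

1. G_x = -70/9  [G divides FE with FG:GE = 1/3:2/3]
2. G_y = -20/3  [G divides FE with FG:GE = 1/3:2/3]
   → G = (-70/9, -20/3)
3. D_x = 41/3  [AF ∥ DB ∩ FB ∥ AD]
4. D_y = -16  [AF ∥ DB ∩ FB ∥ AD]
   → D = (41/3, -16)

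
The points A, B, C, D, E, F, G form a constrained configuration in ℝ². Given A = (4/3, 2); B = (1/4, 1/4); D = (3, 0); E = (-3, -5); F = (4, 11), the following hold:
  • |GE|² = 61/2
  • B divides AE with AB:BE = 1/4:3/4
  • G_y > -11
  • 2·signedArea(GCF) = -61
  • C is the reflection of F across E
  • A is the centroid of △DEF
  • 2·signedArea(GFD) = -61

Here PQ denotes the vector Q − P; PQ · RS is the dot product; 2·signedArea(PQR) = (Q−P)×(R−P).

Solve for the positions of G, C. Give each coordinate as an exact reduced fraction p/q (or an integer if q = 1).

1. C_x = -10  [C is the reflection of F across E]
2. C_y = -21  [C is the reflection of F across E]
   → C = (-10, -21)
3. G_x = -7/2  [2·signedArea(GFD) = -61 ∩ 2·signedArea(GCF) = -61]
4. G_y = -21/2  [2·signedArea(GFD) = -61 ∩ 2·signedArea(GCF) = -61]
   → G = (-7/2, -21/2)

C = (-10, -21)
G = (-7/2, -21/2)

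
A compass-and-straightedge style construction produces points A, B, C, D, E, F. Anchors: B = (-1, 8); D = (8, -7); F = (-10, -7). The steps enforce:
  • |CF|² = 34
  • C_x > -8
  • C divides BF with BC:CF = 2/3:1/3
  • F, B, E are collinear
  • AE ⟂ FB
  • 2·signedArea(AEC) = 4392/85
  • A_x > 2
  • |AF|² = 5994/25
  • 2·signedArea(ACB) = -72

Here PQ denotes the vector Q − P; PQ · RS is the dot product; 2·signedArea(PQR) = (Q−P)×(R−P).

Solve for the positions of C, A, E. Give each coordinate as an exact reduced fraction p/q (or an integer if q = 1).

A = (13/5, 2)
C = (-7, -2)
E = (-229/85, 88/17)

1. C_x = -7  [C divides BF with BC:CF = 2/3:1/3]
2. C_y = -2  [C divides BF with BC:CF = 2/3:1/3]
   → C = (-7, -2)
3. A_x = 13/5  [line -10·x + 6·y + 14 = 0 ∩ |AF|² = 5994/25]
4. A_y = 2  [line -10·x + 6·y + 14 = 0 ∩ |AF|² = 5994/25]
   → A = (13/5, 2)
5. E_x = -229/85  [2·signedArea(AEC) = 4392/85 ∩ F, B, E are collinear]
6. E_y = 88/17  [2·signedArea(AEC) = 4392/85 ∩ F, B, E are collinear]
   → E = (-229/85, 88/17)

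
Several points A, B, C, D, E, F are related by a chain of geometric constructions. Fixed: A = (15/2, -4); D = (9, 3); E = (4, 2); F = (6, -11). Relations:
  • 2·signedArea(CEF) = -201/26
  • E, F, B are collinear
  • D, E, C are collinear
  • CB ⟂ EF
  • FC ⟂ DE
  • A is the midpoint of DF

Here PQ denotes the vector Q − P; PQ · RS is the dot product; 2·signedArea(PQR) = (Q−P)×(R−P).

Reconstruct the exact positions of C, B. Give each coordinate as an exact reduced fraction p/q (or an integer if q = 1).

1. C_x = 89/26  [D, E, C are collinear ∩ FC ⟂ DE]
2. C_y = 49/26  [D, E, C are collinear ∩ FC ⟂ DE]
   → C = (89/26, 49/26)
3. B_x = 9005/2249  [E, F, B are collinear ∩ CB ⟂ EF]
4. B_y = 683/346  [E, F, B are collinear ∩ CB ⟂ EF]
   → B = (9005/2249, 683/346)

B = (9005/2249, 683/346)
C = (89/26, 49/26)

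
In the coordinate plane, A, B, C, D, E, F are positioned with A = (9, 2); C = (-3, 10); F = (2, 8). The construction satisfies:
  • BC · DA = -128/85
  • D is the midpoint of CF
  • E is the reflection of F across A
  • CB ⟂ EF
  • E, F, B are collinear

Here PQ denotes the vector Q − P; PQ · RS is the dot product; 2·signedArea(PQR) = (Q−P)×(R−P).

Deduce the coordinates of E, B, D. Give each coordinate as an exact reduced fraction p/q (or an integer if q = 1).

1. E_x = 16  [E is the reflection of F across A]
2. E_y = -4  [E is the reflection of F across A]
   → E = (16, -4)
3. B_x = -159/85  [E, F, B are collinear ∩ CB ⟂ EF]
4. B_y = 962/85  [E, F, B are collinear ∩ CB ⟂ EF]
   → B = (-159/85, 962/85)
5. D_x = -1/2  [D is the midpoint of CF]
6. D_y = 9  [D is the midpoint of CF]
   → D = (-1/2, 9)

B = (-159/85, 962/85)
D = (-1/2, 9)
E = (16, -4)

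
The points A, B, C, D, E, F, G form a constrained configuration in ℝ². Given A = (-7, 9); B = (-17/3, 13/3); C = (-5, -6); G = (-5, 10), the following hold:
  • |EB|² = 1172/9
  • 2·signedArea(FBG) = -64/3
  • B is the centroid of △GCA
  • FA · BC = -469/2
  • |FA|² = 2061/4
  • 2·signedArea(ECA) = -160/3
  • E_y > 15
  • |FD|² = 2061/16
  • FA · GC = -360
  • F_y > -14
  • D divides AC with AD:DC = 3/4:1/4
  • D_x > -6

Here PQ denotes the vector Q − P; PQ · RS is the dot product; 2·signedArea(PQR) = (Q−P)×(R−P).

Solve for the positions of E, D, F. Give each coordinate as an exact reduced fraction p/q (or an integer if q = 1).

D = (-11/2, -9/4)
E = (-13/3, 47/3)
F = (-4, -27/2)

1. E_x = -13/3  [line -15·x + -2·y + -101/3 = 0 ∩ |EB|² = 1172/9]
2. E_y = 47/3  [line -15·x + -2·y + -101/3 = 0 ∩ |EB|² = 1172/9]
   → E = (-13/3, 47/3)
3. D_x = -11/2  [D divides AC with AD:DC = 3/4:1/4]
4. D_y = -9/4  [D divides AC with AD:DC = 3/4:1/4]
   → D = (-11/2, -9/4)
5. F_x = -4  [FA · BC = -469/2 ∩ 2·signedArea(FBG) = -64/3]
6. F_y = -27/2  [FA · BC = -469/2 ∩ 2·signedArea(FBG) = -64/3]
   → F = (-4, -27/2)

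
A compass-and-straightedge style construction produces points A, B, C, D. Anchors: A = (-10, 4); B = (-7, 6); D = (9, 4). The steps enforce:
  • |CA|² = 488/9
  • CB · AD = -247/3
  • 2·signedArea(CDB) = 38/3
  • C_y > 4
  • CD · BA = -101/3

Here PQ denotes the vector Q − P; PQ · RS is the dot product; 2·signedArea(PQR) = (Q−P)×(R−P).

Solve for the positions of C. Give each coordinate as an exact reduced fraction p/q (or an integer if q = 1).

1. C_x = -8/3  [2·signedArea(CDB) = 38/3 ∩ CB · AD = -247/3]
2. C_y = 14/3  [2·signedArea(CDB) = 38/3 ∩ CB · AD = -247/3]
   → C = (-8/3, 14/3)

C = (-8/3, 14/3)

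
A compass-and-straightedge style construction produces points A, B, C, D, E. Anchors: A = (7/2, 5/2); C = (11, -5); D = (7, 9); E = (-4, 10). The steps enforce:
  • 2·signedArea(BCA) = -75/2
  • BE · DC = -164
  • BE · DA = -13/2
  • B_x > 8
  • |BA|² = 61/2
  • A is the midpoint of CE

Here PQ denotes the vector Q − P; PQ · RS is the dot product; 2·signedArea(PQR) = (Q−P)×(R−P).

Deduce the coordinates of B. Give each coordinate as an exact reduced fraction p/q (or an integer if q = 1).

B = (9, 2)

1. B_x = 9  [BE · DC = -164 ∩ BE · DA = -13/2]
2. B_y = 2  [BE · DC = -164 ∩ BE · DA = -13/2]
   → B = (9, 2)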